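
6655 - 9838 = -3183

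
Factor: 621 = 3^3 * 23^1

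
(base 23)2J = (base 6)145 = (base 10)65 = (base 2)1000001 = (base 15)45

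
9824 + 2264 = 12088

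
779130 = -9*(-86570)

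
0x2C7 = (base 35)KB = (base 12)4B3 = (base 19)1I8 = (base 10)711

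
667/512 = 1 + 155/512 ≈ 1.30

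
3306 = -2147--5453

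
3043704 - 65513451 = -62469747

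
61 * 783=47763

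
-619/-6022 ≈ 0.103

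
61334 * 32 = 1962688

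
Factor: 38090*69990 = 2^2*3^1*5^2*13^1*293^1*2333^1 = 2665919100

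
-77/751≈-0.103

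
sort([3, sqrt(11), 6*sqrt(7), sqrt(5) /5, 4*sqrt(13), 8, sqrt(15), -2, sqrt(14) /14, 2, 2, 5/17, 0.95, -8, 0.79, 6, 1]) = [-8, -2, sqrt(14) /14, 5/17, sqrt(5) /5, 0.79, 0.95, 1, 2, 2, 3, sqrt(11), sqrt(15), 6, 8, 4*sqrt(13), 6*sqrt(7)]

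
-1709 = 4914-6623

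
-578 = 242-820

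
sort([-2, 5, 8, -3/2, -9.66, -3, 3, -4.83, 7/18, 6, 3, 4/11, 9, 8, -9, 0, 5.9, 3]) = [-9.66, -9, -4.83, -3, -2, -3/2, 0, 4/11, 7/18, 3, 3, 3, 5, 5.9, 6, 8, 8, 9]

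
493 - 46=447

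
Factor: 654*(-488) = -1*2^4*3^1*61^1*109^1 = -319152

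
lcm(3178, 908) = 6356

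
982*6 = 5892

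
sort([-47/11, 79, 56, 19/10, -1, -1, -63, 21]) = [-63, -47/11, -1, -1, 19/10, 21, 56, 79]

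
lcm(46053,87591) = 4467141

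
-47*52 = -2444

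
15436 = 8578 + 6858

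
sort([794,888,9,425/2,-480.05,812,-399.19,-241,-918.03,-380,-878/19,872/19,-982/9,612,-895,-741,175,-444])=[-918.03,-895,-741,-480.05,-444,-399.19,-380,-241,-982/9,-878/19,9,872/19,175,425/2,612,794,812,888]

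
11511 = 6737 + 4774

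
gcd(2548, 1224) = 4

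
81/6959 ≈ 0.0116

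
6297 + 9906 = 16203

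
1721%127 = 70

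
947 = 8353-7406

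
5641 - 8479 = -2838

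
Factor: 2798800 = 2^4 * 5^2 * 6997^1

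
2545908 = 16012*159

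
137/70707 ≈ 0.00194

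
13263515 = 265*50051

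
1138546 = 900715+237831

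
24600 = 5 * 4920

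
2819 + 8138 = 10957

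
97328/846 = 115 + 19/423 ≈ 115.04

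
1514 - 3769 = -2255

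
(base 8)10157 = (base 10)4207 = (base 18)chd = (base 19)bc8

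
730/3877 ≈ 0.188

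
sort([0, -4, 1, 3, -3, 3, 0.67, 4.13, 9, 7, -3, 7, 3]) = [-4, -3, -3, 0, 0.67, 1, 3, 3, 3, 4.13, 7, 7, 9]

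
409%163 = 83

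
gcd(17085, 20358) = 3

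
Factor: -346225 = -1 * 5^2 * 11^1 * 1259^1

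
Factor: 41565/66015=3^(-3)*17^1=17/27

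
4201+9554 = 13755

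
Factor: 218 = 2^1*109^1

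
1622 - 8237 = -6615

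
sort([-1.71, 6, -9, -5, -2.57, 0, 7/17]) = [-9, -5, -2.57, -1.71, 0, 7/17, 6]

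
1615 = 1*1615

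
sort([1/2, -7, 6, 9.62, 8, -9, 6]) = [-9, -7, 1/2, 6, 6, 8, 9.62]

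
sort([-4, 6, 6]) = [-4, 6, 6]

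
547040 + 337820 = 884860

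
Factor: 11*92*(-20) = -1*2^4*5^1*11^1*23^1 = -20240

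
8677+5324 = 14001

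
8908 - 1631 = 7277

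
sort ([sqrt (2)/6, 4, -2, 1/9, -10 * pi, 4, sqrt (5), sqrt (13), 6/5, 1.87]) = [-10 * pi, -2, 1/9, sqrt (2)/6, 6/5, 1.87, sqrt (5), sqrt (13), 4, 4]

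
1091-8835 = -7744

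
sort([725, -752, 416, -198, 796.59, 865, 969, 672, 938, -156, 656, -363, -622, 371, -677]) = [-752, -677, -622, -363, -198, -156, 371, 416, 656, 672, 725, 796.59, 865, 938, 969]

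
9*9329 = 83961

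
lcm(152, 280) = 5320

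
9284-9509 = -225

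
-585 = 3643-4228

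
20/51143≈0.000391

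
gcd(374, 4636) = 2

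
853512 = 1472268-618756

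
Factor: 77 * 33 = 3^1 * 7^1 * 11^2 = 2541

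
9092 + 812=9904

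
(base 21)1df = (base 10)729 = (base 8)1331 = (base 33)m3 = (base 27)100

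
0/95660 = 0 = 0.00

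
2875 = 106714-103839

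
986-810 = 176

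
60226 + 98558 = 158784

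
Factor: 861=3^1*7^1*41^1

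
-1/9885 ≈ -0.000101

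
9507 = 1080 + 8427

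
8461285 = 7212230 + 1249055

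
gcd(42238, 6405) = 7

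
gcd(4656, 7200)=48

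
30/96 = 5/16 ≈ 0.313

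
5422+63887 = 69309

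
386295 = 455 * 849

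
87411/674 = 129+465/674 ≈ 129.69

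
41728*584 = 24369152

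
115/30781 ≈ 0.00374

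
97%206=97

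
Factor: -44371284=-1*2^2*3^1*109^1*33923^1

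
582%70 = 22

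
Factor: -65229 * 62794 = -1 * 2^1 * 3^1 * 17^1 * 1279^1 * 31397^1 = -4095989826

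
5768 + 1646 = 7414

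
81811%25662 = 4825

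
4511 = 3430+1081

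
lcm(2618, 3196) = 246092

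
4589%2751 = 1838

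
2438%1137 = 164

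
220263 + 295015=515278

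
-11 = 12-23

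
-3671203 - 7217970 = -10889173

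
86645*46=3985670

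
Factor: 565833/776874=2^(-1) * 7^(-1) * 47^1 * 53^(-1) * 349^(-1) * 4013^1=188611/258958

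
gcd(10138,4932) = 274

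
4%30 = 4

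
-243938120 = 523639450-767577570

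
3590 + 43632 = 47222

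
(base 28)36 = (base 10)90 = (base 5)330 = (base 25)3f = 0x5a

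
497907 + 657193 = 1155100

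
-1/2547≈-0.000393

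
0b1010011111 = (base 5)10141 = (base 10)671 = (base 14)35d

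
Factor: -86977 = -1*11^1*7907^1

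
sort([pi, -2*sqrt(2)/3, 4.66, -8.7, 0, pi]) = [-8.7, -2*sqrt(2)/3, 0, pi, pi, 4.66]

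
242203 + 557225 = 799428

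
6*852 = 5112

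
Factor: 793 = 13^1*61^1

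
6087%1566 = 1389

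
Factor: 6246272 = 2^7 * 48799^1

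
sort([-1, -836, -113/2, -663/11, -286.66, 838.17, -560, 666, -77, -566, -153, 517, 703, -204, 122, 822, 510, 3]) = [-836, -566, -560, -286.66, -204, -153, -77, -663/11, -113/2, -1, 3, 122, 510, 517, 666, 703, 822, 838.17]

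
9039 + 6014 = 15053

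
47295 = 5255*9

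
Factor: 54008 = 2^3 * 43^1 * 157^1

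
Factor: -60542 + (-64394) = -1*2^3*7^1*23^1*97^1 = -124936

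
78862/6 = 13143+2/3 ≈ 13143.67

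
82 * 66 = 5412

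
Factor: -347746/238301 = -1*2^1*421^1*577^(-1) = -842/577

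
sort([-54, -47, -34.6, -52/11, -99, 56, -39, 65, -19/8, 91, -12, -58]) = [-99, -58, -54, -47, -39, -34.6, -12, -52/11, -19/8, 56, 65, 91]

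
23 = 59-36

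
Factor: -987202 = -1*2^1*19^1*83^1*313^1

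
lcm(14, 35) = 70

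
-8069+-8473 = -16542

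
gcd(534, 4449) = 3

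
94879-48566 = 46313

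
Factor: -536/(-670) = 2^2 * 5^(-1) = 4/5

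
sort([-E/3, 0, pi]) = [-E/3, 0, pi]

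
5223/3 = 1741 = 1741.00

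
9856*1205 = 11876480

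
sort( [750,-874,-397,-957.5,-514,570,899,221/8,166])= [-957.5,-874,-514,-397,221/8,166,570,750,899]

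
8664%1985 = 724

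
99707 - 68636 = 31071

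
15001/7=2143=2143.00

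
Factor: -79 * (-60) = 2^2 * 3^1 * 5^1 * 79^1 = 4740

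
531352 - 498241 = 33111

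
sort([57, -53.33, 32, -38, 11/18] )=[-53.33, -38, 11/18, 32, 57] 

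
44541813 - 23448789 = 21093024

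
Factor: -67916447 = -1 * 23^1 * 349^1 * 8461^1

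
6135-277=5858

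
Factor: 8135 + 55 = 2^1 * 3^2 * 5^1 * 7^1 * 13^1 = 8190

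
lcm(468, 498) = 38844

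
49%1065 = 49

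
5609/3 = 1869+2/3 ≈ 1869.67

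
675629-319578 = 356051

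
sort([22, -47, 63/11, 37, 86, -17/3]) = [-47, -17/3, 63/11, 22, 37, 86]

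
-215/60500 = -43/12100 ≈ -0.00355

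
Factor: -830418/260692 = -1*2^(-1)*3^1*65173^(-1)*138403^1 = -415209/130346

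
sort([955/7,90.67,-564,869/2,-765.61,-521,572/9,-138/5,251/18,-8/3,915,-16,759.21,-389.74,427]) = [-765.61,-564,-521,-389.74,-138/5,-16,-8/3,251/18,572/9,90.67,955/7,427,869/2,759.21,915]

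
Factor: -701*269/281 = -1*269^1*281^(-1)*701^1 = -188569/281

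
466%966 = 466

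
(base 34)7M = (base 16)104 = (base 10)260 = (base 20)D0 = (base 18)E8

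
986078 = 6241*158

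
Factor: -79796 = -1 * 2^2 * 19949^1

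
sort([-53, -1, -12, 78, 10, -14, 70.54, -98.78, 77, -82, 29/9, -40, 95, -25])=[-98.78, -82, -53, -40, -25, -14, -12, -1, 29/9, 10, 70.54, 77, 78, 95]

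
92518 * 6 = 555108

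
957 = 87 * 11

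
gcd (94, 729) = 1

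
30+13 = 43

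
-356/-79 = 4 + 40/79 ≈ 4.51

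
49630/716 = 24815/358 ≈ 69.32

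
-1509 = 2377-3886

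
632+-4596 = -3964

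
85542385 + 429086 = 85971471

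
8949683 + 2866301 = 11815984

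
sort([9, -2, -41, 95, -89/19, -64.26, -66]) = [-66, -64.26, -41, -89/19, -2, 9, 95]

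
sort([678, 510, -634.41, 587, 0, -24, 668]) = [-634.41, -24, 0, 510, 587, 668, 678]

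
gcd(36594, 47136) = 6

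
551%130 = 31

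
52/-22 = -26/11 ≈ -2.36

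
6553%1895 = 868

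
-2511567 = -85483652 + 82972085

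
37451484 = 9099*4116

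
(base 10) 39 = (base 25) 1e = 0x27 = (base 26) 1d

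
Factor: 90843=3^1*107^1*283^1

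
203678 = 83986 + 119692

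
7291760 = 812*8980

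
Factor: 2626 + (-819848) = -1 * 2^1 * 7^2 * 31^1 * 269^1 = -817222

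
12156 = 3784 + 8372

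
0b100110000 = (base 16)130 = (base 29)ae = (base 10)304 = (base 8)460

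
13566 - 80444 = -66878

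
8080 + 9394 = 17474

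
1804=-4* (-451)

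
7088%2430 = 2228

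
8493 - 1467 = 7026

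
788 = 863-75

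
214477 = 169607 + 44870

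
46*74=3404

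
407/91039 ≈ 0.00447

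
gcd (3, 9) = 3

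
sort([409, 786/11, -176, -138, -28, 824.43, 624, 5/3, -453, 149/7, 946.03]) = [-453, -176, -138, -28, 5/3, 149/7, 786/11, 409, 624, 824.43, 946.03]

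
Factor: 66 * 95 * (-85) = -1 * 2^1 * 3^1 * 5^2 * 11^1 * 17^1 * 19^1 = -532950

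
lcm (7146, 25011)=50022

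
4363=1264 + 3099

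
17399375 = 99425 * 175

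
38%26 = 12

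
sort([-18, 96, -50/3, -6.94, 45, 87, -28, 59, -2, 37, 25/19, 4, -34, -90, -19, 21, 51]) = [-90, -34, -28, -19, -18, -50/3, -6.94, -2, 25/19, 4, 21, 37, 45, 51, 59, 87, 96]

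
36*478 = 17208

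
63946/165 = 387+91/165 ≈ 387.55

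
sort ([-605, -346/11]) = [-605, -346/11]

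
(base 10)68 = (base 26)2g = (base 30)28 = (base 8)104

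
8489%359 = 232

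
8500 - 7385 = 1115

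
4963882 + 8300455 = 13264337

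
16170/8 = 8085/4 = 2021.25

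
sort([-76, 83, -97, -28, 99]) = [-97, -76, -28, 83, 99]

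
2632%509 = 87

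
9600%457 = 3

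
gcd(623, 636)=1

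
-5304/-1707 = 3 + 61/569 ≈ 3.11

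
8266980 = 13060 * 633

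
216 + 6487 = 6703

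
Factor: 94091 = 37^1 * 2543^1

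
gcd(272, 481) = 1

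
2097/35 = 59 + 32/35 ≈ 59.91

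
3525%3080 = 445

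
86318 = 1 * 86318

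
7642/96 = 3821/48 ≈ 79.60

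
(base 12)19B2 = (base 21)738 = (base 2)110001010110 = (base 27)48Q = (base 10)3158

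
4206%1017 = 138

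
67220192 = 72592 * 926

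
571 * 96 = 54816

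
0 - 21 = -21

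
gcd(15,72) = 3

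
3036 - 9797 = -6761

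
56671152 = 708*80044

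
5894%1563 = 1205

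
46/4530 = 23/2265 ≈ 0.0102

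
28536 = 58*492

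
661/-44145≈-0.0150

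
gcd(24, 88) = 8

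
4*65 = 260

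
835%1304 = 835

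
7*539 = 3773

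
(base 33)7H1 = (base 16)1FF9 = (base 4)1333321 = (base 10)8185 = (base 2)1111111111001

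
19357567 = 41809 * 463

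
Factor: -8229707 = -1 * 29^1 * 163^1 * 1741^1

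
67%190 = 67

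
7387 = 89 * 83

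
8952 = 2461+6491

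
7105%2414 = 2277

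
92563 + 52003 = 144566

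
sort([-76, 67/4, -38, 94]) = [-76, -38, 67/4, 94]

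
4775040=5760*829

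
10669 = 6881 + 3788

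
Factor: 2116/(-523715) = -1 * 2^2 * 5^(-1) * 23^2 * 104743^(-1)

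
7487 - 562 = 6925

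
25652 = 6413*4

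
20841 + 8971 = 29812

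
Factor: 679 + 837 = 2^2 * 379^1 = 1516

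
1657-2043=-386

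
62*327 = 20274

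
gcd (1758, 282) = 6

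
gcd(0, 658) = 658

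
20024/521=38 + 226/521 ≈ 38.43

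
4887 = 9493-4606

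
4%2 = 0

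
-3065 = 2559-5624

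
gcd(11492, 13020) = 4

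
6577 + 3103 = 9680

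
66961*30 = 2008830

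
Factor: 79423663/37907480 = 2^(-3) * 5^(-1) * 11^1 * 13^(-1) * 29^1 * 269^(-1) * 271^(-1) * 307^1 * 811^1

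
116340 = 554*210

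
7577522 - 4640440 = 2937082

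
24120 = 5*4824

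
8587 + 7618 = 16205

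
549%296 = 253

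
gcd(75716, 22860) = 4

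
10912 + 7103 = 18015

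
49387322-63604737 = -14217415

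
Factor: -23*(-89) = 23^1*89^1 = 2047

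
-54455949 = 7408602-61864551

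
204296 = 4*51074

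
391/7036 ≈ 0.0556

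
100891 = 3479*29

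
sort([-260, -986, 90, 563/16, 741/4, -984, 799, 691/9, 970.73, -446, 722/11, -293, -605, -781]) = [-986, -984, -781, -605, -446, -293, -260, 563/16, 722/11, 691/9, 90, 741/4, 799, 970.73]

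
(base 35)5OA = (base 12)4053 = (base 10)6975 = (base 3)100120100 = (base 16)1B3F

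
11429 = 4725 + 6704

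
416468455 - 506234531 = -89766076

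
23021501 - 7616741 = 15404760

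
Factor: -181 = -1 * 181^1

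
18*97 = 1746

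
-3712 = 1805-5517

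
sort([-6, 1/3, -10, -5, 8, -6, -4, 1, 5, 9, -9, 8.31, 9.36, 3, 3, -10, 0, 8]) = [-10, -10, -9, -6, -6, -5, -4, 0, 1/3, 1, 3, 3, 5, 8, 8, 8.31, 9, 9.36]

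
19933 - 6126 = 13807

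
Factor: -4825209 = -1 * 3^1 * 719^1 * 2237^1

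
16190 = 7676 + 8514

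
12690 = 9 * 1410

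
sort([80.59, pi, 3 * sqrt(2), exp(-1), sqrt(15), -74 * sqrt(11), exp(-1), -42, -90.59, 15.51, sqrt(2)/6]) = [-74 * sqrt(11), -90.59, -42, sqrt(2)/6, exp(-1), exp(-1), pi, sqrt(15), 3 * sqrt(2), 15.51, 80.59]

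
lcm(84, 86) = 3612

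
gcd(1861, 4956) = 1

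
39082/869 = 44+846/869 ≈ 44.97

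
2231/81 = 27+44/81≈27.54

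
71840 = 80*898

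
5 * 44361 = 221805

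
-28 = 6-34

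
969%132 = 45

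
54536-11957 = 42579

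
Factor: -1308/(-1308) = 1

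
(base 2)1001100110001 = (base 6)34425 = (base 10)4913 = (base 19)dbb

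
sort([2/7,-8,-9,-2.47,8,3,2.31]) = [-9,-8,-2.47,2/7,2.31,3,8]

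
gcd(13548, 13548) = 13548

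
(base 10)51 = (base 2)110011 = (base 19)2d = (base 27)1o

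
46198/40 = 23099/20 = 1154.95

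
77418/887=87+249/887 ≈ 87.28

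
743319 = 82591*9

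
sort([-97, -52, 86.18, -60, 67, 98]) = [-97, -60, -52, 67, 86.18, 98]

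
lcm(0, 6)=0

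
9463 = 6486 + 2977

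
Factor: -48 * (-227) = 2^4 * 3^1 * 227^1 = 10896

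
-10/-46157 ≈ 0.000217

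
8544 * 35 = 299040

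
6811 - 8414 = -1603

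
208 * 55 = 11440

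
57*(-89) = -5073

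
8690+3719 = 12409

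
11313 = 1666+9647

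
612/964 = 153/241≈0.635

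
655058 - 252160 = 402898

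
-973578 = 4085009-5058587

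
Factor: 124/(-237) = -1 * 2^2 * 3^(-1) * 31^1 * 79^(-1)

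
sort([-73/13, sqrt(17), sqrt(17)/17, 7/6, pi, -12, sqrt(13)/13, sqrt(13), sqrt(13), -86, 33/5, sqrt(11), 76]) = [-86, -12, -73/13, sqrt(17)/17, sqrt(13)/13, 7/6, pi, sqrt(11), sqrt(13), sqrt(13), sqrt(17), 33/5, 76]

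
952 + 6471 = 7423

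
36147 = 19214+16933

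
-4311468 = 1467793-5779261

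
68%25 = 18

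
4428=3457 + 971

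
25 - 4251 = -4226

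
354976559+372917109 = 727893668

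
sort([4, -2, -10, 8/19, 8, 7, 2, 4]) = [-10, -2, 8/19, 2, 4, 4, 7, 8]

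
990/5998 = 495/2999 ≈ 0.165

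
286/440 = 13/20 = 0.65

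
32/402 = 16/201 ≈ 0.0796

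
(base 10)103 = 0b1100111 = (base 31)3a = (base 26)3p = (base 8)147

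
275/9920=55/1984 ≈ 0.0277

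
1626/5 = 325 + 1/5 = 325.20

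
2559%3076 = 2559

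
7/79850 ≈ 0.0000877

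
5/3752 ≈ 0.00133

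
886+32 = 918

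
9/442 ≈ 0.0204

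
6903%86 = 23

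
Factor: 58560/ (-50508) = -1 * 2^4 * 3^ (-1) * 5^1 * 23^ (-1) = -80/69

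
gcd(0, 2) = 2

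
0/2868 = 0 = 0.00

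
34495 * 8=275960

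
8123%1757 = 1095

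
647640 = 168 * 3855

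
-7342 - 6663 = -14005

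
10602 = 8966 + 1636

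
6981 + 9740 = 16721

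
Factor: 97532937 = 3^3 * 3612331^1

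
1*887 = 887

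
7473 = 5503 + 1970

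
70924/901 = 78+38/53 ≈ 78.72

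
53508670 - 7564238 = 45944432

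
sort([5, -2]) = [-2, 5]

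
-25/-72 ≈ 0.347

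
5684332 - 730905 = 4953427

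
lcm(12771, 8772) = 868428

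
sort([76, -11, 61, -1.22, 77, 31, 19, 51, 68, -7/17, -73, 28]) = [-73, -11, -1.22, -7/17, 19, 28, 31, 51, 61, 68, 76, 77]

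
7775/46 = 169 + 1/46 ≈ 169.02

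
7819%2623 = 2573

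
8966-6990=1976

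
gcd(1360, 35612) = 4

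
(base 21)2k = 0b111110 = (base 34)1s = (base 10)62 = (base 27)28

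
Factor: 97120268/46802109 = 2^2*3^(-1)*7^1*769^(-1)*20287^(-1)*3468581^1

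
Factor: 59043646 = 2^1 * 3613^1 * 8171^1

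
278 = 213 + 65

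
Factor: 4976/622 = 2^3 = 8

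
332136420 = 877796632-545660212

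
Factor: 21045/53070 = 2^(-1) * 23^1 * 29^(-1) = 23/58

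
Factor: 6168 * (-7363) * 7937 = -1 * 2^3 * 3^1 * 37^1 * 199^1 * 257^1 * 7937^1 = -360458728008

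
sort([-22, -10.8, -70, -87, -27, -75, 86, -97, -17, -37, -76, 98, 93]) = [-97, -87, -76, -75, -70, -37, -27, -22, -17, -10.8, 86, 93, 98]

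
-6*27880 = -167280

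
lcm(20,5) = 20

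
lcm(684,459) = 34884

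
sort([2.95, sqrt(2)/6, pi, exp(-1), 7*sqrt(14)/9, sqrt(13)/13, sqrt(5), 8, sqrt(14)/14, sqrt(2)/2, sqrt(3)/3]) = [sqrt(2)/6, sqrt(14)/14, sqrt(13)/13, exp(-1), sqrt(3)/3, sqrt(2)/2, sqrt(5), 7*sqrt(14)/9, 2.95, pi, 8]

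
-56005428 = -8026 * 6978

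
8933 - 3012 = 5921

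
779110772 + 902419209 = 1681529981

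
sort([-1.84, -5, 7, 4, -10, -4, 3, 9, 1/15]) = [-10, -5, -4, -1.84, 1/15, 3, 4, 7, 9]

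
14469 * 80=1157520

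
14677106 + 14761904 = 29439010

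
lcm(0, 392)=0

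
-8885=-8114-771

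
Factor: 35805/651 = 5^1 * 11^1 = 55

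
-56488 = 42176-98664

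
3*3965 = 11895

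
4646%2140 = 366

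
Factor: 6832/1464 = 2^1*3^(-1)*7^1 = 14/3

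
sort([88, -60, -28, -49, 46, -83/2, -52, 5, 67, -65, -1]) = [-65, -60, -52, -49, -83/2, -28, -1, 5, 46, 67, 88]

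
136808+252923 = 389731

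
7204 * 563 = 4055852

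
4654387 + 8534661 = 13189048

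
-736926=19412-756338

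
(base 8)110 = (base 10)72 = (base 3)2200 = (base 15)4c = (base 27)2i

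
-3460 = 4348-7808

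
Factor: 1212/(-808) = -1*2^(-1)*3^1 = -3/2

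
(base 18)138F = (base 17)171A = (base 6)52123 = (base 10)6963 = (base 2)1101100110011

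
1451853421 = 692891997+758961424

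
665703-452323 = 213380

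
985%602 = 383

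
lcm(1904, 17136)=17136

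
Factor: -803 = -1*11^1*73^1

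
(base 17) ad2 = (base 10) 3113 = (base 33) 2sb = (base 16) c29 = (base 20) 7fd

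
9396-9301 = 95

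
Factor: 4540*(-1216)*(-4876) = 2^10*5^1*19^1*23^1*53^1*227^1 = 26918640640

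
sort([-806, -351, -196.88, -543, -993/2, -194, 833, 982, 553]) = [-806, -543, -993/2, -351, -196.88, -194, 553, 833, 982]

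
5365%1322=77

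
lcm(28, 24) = 168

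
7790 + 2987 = 10777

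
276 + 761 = 1037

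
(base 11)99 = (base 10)108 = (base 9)130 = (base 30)3i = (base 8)154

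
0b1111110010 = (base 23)1kl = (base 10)1010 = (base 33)uk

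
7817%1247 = 335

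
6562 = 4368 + 2194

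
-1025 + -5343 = -6368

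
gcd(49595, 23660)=455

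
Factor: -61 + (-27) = -1 * 2^3 * 11^1 = -88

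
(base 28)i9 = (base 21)139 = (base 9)630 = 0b1000000001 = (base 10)513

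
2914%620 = 434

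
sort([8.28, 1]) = [1, 8.28]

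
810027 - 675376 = 134651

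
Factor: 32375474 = 2^1*43^1*53^1*7103^1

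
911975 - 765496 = 146479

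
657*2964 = 1947348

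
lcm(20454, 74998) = 224994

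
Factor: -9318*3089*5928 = -1*2^4*3^2*13^1*19^1*1553^1*3089^1 = -170627414256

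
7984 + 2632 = 10616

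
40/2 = 20 = 20.00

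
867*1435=1244145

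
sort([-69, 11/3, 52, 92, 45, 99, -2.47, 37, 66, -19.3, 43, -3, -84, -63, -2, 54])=[-84, -69, -63, -19.3, -3, -2.47, -2, 11/3, 37, 43, 45, 52, 54, 66, 92, 99]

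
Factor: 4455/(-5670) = -1 * 2^(-1) * 7^(-1) * 11^1 = -11/14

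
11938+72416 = 84354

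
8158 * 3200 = 26105600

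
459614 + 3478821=3938435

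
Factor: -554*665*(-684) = 2^3*3^2*5^1*7^1*19^2*277^1 = 251992440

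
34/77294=17/38647 ≈ 0.000440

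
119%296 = 119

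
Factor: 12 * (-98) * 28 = -1 * 2^5 * 3^1 * 7^3 = -32928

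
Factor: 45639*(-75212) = -1*2^2*3^2*11^1*461^1*18803^1 = -3432600468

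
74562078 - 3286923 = 71275155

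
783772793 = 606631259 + 177141534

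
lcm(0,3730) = 0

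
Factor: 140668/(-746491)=-1*2^2*11^1*19^(-1)*23^1*101^(-1)*139^1*389^(-1)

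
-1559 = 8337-9896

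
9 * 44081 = 396729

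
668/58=334/29 ≈ 11.52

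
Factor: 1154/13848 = 2^(-2) * 3^(-1) = 1/12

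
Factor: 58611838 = 2^1*43^1*79^1*8627^1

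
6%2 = 0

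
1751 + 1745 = 3496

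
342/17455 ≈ 0.0196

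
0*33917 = 0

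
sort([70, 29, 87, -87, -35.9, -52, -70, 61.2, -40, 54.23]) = [-87, -70, -52, -40, -35.9, 29, 54.23, 61.2, 70, 87]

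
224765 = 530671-305906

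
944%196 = 160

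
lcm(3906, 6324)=132804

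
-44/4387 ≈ -0.0100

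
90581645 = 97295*931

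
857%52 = 25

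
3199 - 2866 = 333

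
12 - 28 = -16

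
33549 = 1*33549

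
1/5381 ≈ 0.000186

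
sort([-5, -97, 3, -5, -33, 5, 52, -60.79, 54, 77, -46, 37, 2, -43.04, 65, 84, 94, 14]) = [-97, -60.79, -46, -43.04, -33, -5, -5, 2, 3, 5, 14, 37, 52, 54, 65, 77, 84, 94]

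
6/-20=-3/10=-0.30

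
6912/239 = 28 + 220/239 ≈ 28.92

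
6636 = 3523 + 3113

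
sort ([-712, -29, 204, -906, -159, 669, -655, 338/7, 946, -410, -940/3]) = [-906, -712, -655, -410, -940/3, -159, -29, 338/7, 204, 669, 946]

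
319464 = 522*612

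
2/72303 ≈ 0.0000277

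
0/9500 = 0 = 0.00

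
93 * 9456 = 879408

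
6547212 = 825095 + 5722117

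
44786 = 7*6398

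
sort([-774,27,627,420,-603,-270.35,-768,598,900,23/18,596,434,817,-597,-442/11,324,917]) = [-774,-768,-603,-597,-270.35,-442/11,23/18,27,324,420,434,596,598,627,817,900,917]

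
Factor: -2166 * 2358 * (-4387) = 2^2 * 3^3 * 19^2 * 41^1 * 107^1 * 131^1 = 22406286636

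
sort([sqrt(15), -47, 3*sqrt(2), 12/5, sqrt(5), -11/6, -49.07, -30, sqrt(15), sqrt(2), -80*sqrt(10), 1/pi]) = [-80*sqrt(10), -49.07, -47, -30, -11/6, 1/pi, sqrt(2), sqrt(5), 12/5, sqrt(15), sqrt(15), 3*sqrt(2)]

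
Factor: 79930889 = 17^1*113^1*41609^1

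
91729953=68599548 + 23130405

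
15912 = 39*408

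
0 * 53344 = 0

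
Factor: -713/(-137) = 23^1*31^1*137^(-1)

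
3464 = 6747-3283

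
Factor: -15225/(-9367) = 3^1*5^2*7^1*17^(-1)*19^(-1) = 525/323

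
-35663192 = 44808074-80471266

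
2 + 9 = 11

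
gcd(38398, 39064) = 2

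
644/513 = 1 + 131/513 ≈ 1.26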